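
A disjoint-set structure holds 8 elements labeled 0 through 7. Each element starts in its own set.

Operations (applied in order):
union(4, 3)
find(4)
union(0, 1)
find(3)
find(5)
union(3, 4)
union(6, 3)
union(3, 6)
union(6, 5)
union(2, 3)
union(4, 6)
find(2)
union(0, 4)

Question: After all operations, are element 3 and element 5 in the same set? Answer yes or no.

Step 1: union(4, 3) -> merged; set of 4 now {3, 4}
Step 2: find(4) -> no change; set of 4 is {3, 4}
Step 3: union(0, 1) -> merged; set of 0 now {0, 1}
Step 4: find(3) -> no change; set of 3 is {3, 4}
Step 5: find(5) -> no change; set of 5 is {5}
Step 6: union(3, 4) -> already same set; set of 3 now {3, 4}
Step 7: union(6, 3) -> merged; set of 6 now {3, 4, 6}
Step 8: union(3, 6) -> already same set; set of 3 now {3, 4, 6}
Step 9: union(6, 5) -> merged; set of 6 now {3, 4, 5, 6}
Step 10: union(2, 3) -> merged; set of 2 now {2, 3, 4, 5, 6}
Step 11: union(4, 6) -> already same set; set of 4 now {2, 3, 4, 5, 6}
Step 12: find(2) -> no change; set of 2 is {2, 3, 4, 5, 6}
Step 13: union(0, 4) -> merged; set of 0 now {0, 1, 2, 3, 4, 5, 6}
Set of 3: {0, 1, 2, 3, 4, 5, 6}; 5 is a member.

Answer: yes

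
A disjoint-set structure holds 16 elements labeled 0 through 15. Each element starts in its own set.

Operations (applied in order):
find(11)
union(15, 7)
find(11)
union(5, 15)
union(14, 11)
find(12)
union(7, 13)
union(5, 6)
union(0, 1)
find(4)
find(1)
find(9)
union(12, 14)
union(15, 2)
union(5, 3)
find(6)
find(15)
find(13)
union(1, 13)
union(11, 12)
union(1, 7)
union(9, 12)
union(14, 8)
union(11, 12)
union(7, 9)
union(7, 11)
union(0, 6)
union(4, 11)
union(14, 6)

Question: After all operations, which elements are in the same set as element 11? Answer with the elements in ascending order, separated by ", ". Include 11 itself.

Answer: 0, 1, 2, 3, 4, 5, 6, 7, 8, 9, 11, 12, 13, 14, 15

Derivation:
Step 1: find(11) -> no change; set of 11 is {11}
Step 2: union(15, 7) -> merged; set of 15 now {7, 15}
Step 3: find(11) -> no change; set of 11 is {11}
Step 4: union(5, 15) -> merged; set of 5 now {5, 7, 15}
Step 5: union(14, 11) -> merged; set of 14 now {11, 14}
Step 6: find(12) -> no change; set of 12 is {12}
Step 7: union(7, 13) -> merged; set of 7 now {5, 7, 13, 15}
Step 8: union(5, 6) -> merged; set of 5 now {5, 6, 7, 13, 15}
Step 9: union(0, 1) -> merged; set of 0 now {0, 1}
Step 10: find(4) -> no change; set of 4 is {4}
Step 11: find(1) -> no change; set of 1 is {0, 1}
Step 12: find(9) -> no change; set of 9 is {9}
Step 13: union(12, 14) -> merged; set of 12 now {11, 12, 14}
Step 14: union(15, 2) -> merged; set of 15 now {2, 5, 6, 7, 13, 15}
Step 15: union(5, 3) -> merged; set of 5 now {2, 3, 5, 6, 7, 13, 15}
Step 16: find(6) -> no change; set of 6 is {2, 3, 5, 6, 7, 13, 15}
Step 17: find(15) -> no change; set of 15 is {2, 3, 5, 6, 7, 13, 15}
Step 18: find(13) -> no change; set of 13 is {2, 3, 5, 6, 7, 13, 15}
Step 19: union(1, 13) -> merged; set of 1 now {0, 1, 2, 3, 5, 6, 7, 13, 15}
Step 20: union(11, 12) -> already same set; set of 11 now {11, 12, 14}
Step 21: union(1, 7) -> already same set; set of 1 now {0, 1, 2, 3, 5, 6, 7, 13, 15}
Step 22: union(9, 12) -> merged; set of 9 now {9, 11, 12, 14}
Step 23: union(14, 8) -> merged; set of 14 now {8, 9, 11, 12, 14}
Step 24: union(11, 12) -> already same set; set of 11 now {8, 9, 11, 12, 14}
Step 25: union(7, 9) -> merged; set of 7 now {0, 1, 2, 3, 5, 6, 7, 8, 9, 11, 12, 13, 14, 15}
Step 26: union(7, 11) -> already same set; set of 7 now {0, 1, 2, 3, 5, 6, 7, 8, 9, 11, 12, 13, 14, 15}
Step 27: union(0, 6) -> already same set; set of 0 now {0, 1, 2, 3, 5, 6, 7, 8, 9, 11, 12, 13, 14, 15}
Step 28: union(4, 11) -> merged; set of 4 now {0, 1, 2, 3, 4, 5, 6, 7, 8, 9, 11, 12, 13, 14, 15}
Step 29: union(14, 6) -> already same set; set of 14 now {0, 1, 2, 3, 4, 5, 6, 7, 8, 9, 11, 12, 13, 14, 15}
Component of 11: {0, 1, 2, 3, 4, 5, 6, 7, 8, 9, 11, 12, 13, 14, 15}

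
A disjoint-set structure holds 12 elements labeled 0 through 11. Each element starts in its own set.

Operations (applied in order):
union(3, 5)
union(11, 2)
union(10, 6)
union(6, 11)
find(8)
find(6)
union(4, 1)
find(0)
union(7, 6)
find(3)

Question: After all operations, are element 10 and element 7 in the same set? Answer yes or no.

Answer: yes

Derivation:
Step 1: union(3, 5) -> merged; set of 3 now {3, 5}
Step 2: union(11, 2) -> merged; set of 11 now {2, 11}
Step 3: union(10, 6) -> merged; set of 10 now {6, 10}
Step 4: union(6, 11) -> merged; set of 6 now {2, 6, 10, 11}
Step 5: find(8) -> no change; set of 8 is {8}
Step 6: find(6) -> no change; set of 6 is {2, 6, 10, 11}
Step 7: union(4, 1) -> merged; set of 4 now {1, 4}
Step 8: find(0) -> no change; set of 0 is {0}
Step 9: union(7, 6) -> merged; set of 7 now {2, 6, 7, 10, 11}
Step 10: find(3) -> no change; set of 3 is {3, 5}
Set of 10: {2, 6, 7, 10, 11}; 7 is a member.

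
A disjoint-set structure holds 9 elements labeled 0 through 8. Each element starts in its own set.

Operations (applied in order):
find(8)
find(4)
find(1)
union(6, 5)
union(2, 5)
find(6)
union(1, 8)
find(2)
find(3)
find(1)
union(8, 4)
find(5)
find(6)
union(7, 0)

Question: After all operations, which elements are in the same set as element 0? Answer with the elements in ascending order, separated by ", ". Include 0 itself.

Answer: 0, 7

Derivation:
Step 1: find(8) -> no change; set of 8 is {8}
Step 2: find(4) -> no change; set of 4 is {4}
Step 3: find(1) -> no change; set of 1 is {1}
Step 4: union(6, 5) -> merged; set of 6 now {5, 6}
Step 5: union(2, 5) -> merged; set of 2 now {2, 5, 6}
Step 6: find(6) -> no change; set of 6 is {2, 5, 6}
Step 7: union(1, 8) -> merged; set of 1 now {1, 8}
Step 8: find(2) -> no change; set of 2 is {2, 5, 6}
Step 9: find(3) -> no change; set of 3 is {3}
Step 10: find(1) -> no change; set of 1 is {1, 8}
Step 11: union(8, 4) -> merged; set of 8 now {1, 4, 8}
Step 12: find(5) -> no change; set of 5 is {2, 5, 6}
Step 13: find(6) -> no change; set of 6 is {2, 5, 6}
Step 14: union(7, 0) -> merged; set of 7 now {0, 7}
Component of 0: {0, 7}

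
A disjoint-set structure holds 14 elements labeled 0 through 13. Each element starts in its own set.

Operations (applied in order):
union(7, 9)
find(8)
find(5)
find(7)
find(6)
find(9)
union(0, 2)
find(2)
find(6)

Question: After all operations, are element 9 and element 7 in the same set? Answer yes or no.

Answer: yes

Derivation:
Step 1: union(7, 9) -> merged; set of 7 now {7, 9}
Step 2: find(8) -> no change; set of 8 is {8}
Step 3: find(5) -> no change; set of 5 is {5}
Step 4: find(7) -> no change; set of 7 is {7, 9}
Step 5: find(6) -> no change; set of 6 is {6}
Step 6: find(9) -> no change; set of 9 is {7, 9}
Step 7: union(0, 2) -> merged; set of 0 now {0, 2}
Step 8: find(2) -> no change; set of 2 is {0, 2}
Step 9: find(6) -> no change; set of 6 is {6}
Set of 9: {7, 9}; 7 is a member.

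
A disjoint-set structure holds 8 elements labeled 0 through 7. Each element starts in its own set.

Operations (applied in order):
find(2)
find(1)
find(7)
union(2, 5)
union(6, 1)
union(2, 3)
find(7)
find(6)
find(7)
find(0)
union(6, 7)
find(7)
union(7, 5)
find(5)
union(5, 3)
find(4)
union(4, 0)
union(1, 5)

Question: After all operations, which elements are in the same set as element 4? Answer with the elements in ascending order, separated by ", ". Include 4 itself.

Answer: 0, 4

Derivation:
Step 1: find(2) -> no change; set of 2 is {2}
Step 2: find(1) -> no change; set of 1 is {1}
Step 3: find(7) -> no change; set of 7 is {7}
Step 4: union(2, 5) -> merged; set of 2 now {2, 5}
Step 5: union(6, 1) -> merged; set of 6 now {1, 6}
Step 6: union(2, 3) -> merged; set of 2 now {2, 3, 5}
Step 7: find(7) -> no change; set of 7 is {7}
Step 8: find(6) -> no change; set of 6 is {1, 6}
Step 9: find(7) -> no change; set of 7 is {7}
Step 10: find(0) -> no change; set of 0 is {0}
Step 11: union(6, 7) -> merged; set of 6 now {1, 6, 7}
Step 12: find(7) -> no change; set of 7 is {1, 6, 7}
Step 13: union(7, 5) -> merged; set of 7 now {1, 2, 3, 5, 6, 7}
Step 14: find(5) -> no change; set of 5 is {1, 2, 3, 5, 6, 7}
Step 15: union(5, 3) -> already same set; set of 5 now {1, 2, 3, 5, 6, 7}
Step 16: find(4) -> no change; set of 4 is {4}
Step 17: union(4, 0) -> merged; set of 4 now {0, 4}
Step 18: union(1, 5) -> already same set; set of 1 now {1, 2, 3, 5, 6, 7}
Component of 4: {0, 4}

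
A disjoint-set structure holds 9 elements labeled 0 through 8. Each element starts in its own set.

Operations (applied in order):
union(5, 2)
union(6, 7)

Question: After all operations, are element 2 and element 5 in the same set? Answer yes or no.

Step 1: union(5, 2) -> merged; set of 5 now {2, 5}
Step 2: union(6, 7) -> merged; set of 6 now {6, 7}
Set of 2: {2, 5}; 5 is a member.

Answer: yes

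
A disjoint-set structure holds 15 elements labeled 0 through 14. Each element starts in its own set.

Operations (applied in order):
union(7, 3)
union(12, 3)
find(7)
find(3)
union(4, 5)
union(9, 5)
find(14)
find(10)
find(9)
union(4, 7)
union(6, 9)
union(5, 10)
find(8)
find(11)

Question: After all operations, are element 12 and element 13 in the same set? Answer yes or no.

Answer: no

Derivation:
Step 1: union(7, 3) -> merged; set of 7 now {3, 7}
Step 2: union(12, 3) -> merged; set of 12 now {3, 7, 12}
Step 3: find(7) -> no change; set of 7 is {3, 7, 12}
Step 4: find(3) -> no change; set of 3 is {3, 7, 12}
Step 5: union(4, 5) -> merged; set of 4 now {4, 5}
Step 6: union(9, 5) -> merged; set of 9 now {4, 5, 9}
Step 7: find(14) -> no change; set of 14 is {14}
Step 8: find(10) -> no change; set of 10 is {10}
Step 9: find(9) -> no change; set of 9 is {4, 5, 9}
Step 10: union(4, 7) -> merged; set of 4 now {3, 4, 5, 7, 9, 12}
Step 11: union(6, 9) -> merged; set of 6 now {3, 4, 5, 6, 7, 9, 12}
Step 12: union(5, 10) -> merged; set of 5 now {3, 4, 5, 6, 7, 9, 10, 12}
Step 13: find(8) -> no change; set of 8 is {8}
Step 14: find(11) -> no change; set of 11 is {11}
Set of 12: {3, 4, 5, 6, 7, 9, 10, 12}; 13 is not a member.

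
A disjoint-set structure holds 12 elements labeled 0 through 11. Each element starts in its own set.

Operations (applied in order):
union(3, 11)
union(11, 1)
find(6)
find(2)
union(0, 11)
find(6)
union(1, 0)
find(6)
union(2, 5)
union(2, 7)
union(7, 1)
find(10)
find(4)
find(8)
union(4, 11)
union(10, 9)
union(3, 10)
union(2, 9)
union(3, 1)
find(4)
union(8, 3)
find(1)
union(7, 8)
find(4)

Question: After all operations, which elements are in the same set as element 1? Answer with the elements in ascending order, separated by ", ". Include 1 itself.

Answer: 0, 1, 2, 3, 4, 5, 7, 8, 9, 10, 11

Derivation:
Step 1: union(3, 11) -> merged; set of 3 now {3, 11}
Step 2: union(11, 1) -> merged; set of 11 now {1, 3, 11}
Step 3: find(6) -> no change; set of 6 is {6}
Step 4: find(2) -> no change; set of 2 is {2}
Step 5: union(0, 11) -> merged; set of 0 now {0, 1, 3, 11}
Step 6: find(6) -> no change; set of 6 is {6}
Step 7: union(1, 0) -> already same set; set of 1 now {0, 1, 3, 11}
Step 8: find(6) -> no change; set of 6 is {6}
Step 9: union(2, 5) -> merged; set of 2 now {2, 5}
Step 10: union(2, 7) -> merged; set of 2 now {2, 5, 7}
Step 11: union(7, 1) -> merged; set of 7 now {0, 1, 2, 3, 5, 7, 11}
Step 12: find(10) -> no change; set of 10 is {10}
Step 13: find(4) -> no change; set of 4 is {4}
Step 14: find(8) -> no change; set of 8 is {8}
Step 15: union(4, 11) -> merged; set of 4 now {0, 1, 2, 3, 4, 5, 7, 11}
Step 16: union(10, 9) -> merged; set of 10 now {9, 10}
Step 17: union(3, 10) -> merged; set of 3 now {0, 1, 2, 3, 4, 5, 7, 9, 10, 11}
Step 18: union(2, 9) -> already same set; set of 2 now {0, 1, 2, 3, 4, 5, 7, 9, 10, 11}
Step 19: union(3, 1) -> already same set; set of 3 now {0, 1, 2, 3, 4, 5, 7, 9, 10, 11}
Step 20: find(4) -> no change; set of 4 is {0, 1, 2, 3, 4, 5, 7, 9, 10, 11}
Step 21: union(8, 3) -> merged; set of 8 now {0, 1, 2, 3, 4, 5, 7, 8, 9, 10, 11}
Step 22: find(1) -> no change; set of 1 is {0, 1, 2, 3, 4, 5, 7, 8, 9, 10, 11}
Step 23: union(7, 8) -> already same set; set of 7 now {0, 1, 2, 3, 4, 5, 7, 8, 9, 10, 11}
Step 24: find(4) -> no change; set of 4 is {0, 1, 2, 3, 4, 5, 7, 8, 9, 10, 11}
Component of 1: {0, 1, 2, 3, 4, 5, 7, 8, 9, 10, 11}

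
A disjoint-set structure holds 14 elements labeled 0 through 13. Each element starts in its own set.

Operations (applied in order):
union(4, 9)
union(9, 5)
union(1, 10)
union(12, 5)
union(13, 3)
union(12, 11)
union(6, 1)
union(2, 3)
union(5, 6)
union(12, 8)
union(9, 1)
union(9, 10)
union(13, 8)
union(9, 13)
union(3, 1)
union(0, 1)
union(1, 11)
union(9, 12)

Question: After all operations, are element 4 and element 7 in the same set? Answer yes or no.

Answer: no

Derivation:
Step 1: union(4, 9) -> merged; set of 4 now {4, 9}
Step 2: union(9, 5) -> merged; set of 9 now {4, 5, 9}
Step 3: union(1, 10) -> merged; set of 1 now {1, 10}
Step 4: union(12, 5) -> merged; set of 12 now {4, 5, 9, 12}
Step 5: union(13, 3) -> merged; set of 13 now {3, 13}
Step 6: union(12, 11) -> merged; set of 12 now {4, 5, 9, 11, 12}
Step 7: union(6, 1) -> merged; set of 6 now {1, 6, 10}
Step 8: union(2, 3) -> merged; set of 2 now {2, 3, 13}
Step 9: union(5, 6) -> merged; set of 5 now {1, 4, 5, 6, 9, 10, 11, 12}
Step 10: union(12, 8) -> merged; set of 12 now {1, 4, 5, 6, 8, 9, 10, 11, 12}
Step 11: union(9, 1) -> already same set; set of 9 now {1, 4, 5, 6, 8, 9, 10, 11, 12}
Step 12: union(9, 10) -> already same set; set of 9 now {1, 4, 5, 6, 8, 9, 10, 11, 12}
Step 13: union(13, 8) -> merged; set of 13 now {1, 2, 3, 4, 5, 6, 8, 9, 10, 11, 12, 13}
Step 14: union(9, 13) -> already same set; set of 9 now {1, 2, 3, 4, 5, 6, 8, 9, 10, 11, 12, 13}
Step 15: union(3, 1) -> already same set; set of 3 now {1, 2, 3, 4, 5, 6, 8, 9, 10, 11, 12, 13}
Step 16: union(0, 1) -> merged; set of 0 now {0, 1, 2, 3, 4, 5, 6, 8, 9, 10, 11, 12, 13}
Step 17: union(1, 11) -> already same set; set of 1 now {0, 1, 2, 3, 4, 5, 6, 8, 9, 10, 11, 12, 13}
Step 18: union(9, 12) -> already same set; set of 9 now {0, 1, 2, 3, 4, 5, 6, 8, 9, 10, 11, 12, 13}
Set of 4: {0, 1, 2, 3, 4, 5, 6, 8, 9, 10, 11, 12, 13}; 7 is not a member.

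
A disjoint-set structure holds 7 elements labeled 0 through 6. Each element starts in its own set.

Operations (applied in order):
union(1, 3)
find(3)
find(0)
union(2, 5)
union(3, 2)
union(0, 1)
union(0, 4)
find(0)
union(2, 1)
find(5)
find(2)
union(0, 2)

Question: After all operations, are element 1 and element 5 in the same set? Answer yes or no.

Step 1: union(1, 3) -> merged; set of 1 now {1, 3}
Step 2: find(3) -> no change; set of 3 is {1, 3}
Step 3: find(0) -> no change; set of 0 is {0}
Step 4: union(2, 5) -> merged; set of 2 now {2, 5}
Step 5: union(3, 2) -> merged; set of 3 now {1, 2, 3, 5}
Step 6: union(0, 1) -> merged; set of 0 now {0, 1, 2, 3, 5}
Step 7: union(0, 4) -> merged; set of 0 now {0, 1, 2, 3, 4, 5}
Step 8: find(0) -> no change; set of 0 is {0, 1, 2, 3, 4, 5}
Step 9: union(2, 1) -> already same set; set of 2 now {0, 1, 2, 3, 4, 5}
Step 10: find(5) -> no change; set of 5 is {0, 1, 2, 3, 4, 5}
Step 11: find(2) -> no change; set of 2 is {0, 1, 2, 3, 4, 5}
Step 12: union(0, 2) -> already same set; set of 0 now {0, 1, 2, 3, 4, 5}
Set of 1: {0, 1, 2, 3, 4, 5}; 5 is a member.

Answer: yes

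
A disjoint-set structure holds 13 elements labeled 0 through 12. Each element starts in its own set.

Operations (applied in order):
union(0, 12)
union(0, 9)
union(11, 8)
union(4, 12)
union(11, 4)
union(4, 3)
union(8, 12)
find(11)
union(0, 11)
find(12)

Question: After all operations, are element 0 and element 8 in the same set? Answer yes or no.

Step 1: union(0, 12) -> merged; set of 0 now {0, 12}
Step 2: union(0, 9) -> merged; set of 0 now {0, 9, 12}
Step 3: union(11, 8) -> merged; set of 11 now {8, 11}
Step 4: union(4, 12) -> merged; set of 4 now {0, 4, 9, 12}
Step 5: union(11, 4) -> merged; set of 11 now {0, 4, 8, 9, 11, 12}
Step 6: union(4, 3) -> merged; set of 4 now {0, 3, 4, 8, 9, 11, 12}
Step 7: union(8, 12) -> already same set; set of 8 now {0, 3, 4, 8, 9, 11, 12}
Step 8: find(11) -> no change; set of 11 is {0, 3, 4, 8, 9, 11, 12}
Step 9: union(0, 11) -> already same set; set of 0 now {0, 3, 4, 8, 9, 11, 12}
Step 10: find(12) -> no change; set of 12 is {0, 3, 4, 8, 9, 11, 12}
Set of 0: {0, 3, 4, 8, 9, 11, 12}; 8 is a member.

Answer: yes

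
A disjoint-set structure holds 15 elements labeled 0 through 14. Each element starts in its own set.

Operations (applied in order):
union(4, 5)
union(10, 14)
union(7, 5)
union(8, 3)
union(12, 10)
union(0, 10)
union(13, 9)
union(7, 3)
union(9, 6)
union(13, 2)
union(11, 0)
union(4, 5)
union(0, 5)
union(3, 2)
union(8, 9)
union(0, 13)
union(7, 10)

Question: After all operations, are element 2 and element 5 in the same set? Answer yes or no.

Step 1: union(4, 5) -> merged; set of 4 now {4, 5}
Step 2: union(10, 14) -> merged; set of 10 now {10, 14}
Step 3: union(7, 5) -> merged; set of 7 now {4, 5, 7}
Step 4: union(8, 3) -> merged; set of 8 now {3, 8}
Step 5: union(12, 10) -> merged; set of 12 now {10, 12, 14}
Step 6: union(0, 10) -> merged; set of 0 now {0, 10, 12, 14}
Step 7: union(13, 9) -> merged; set of 13 now {9, 13}
Step 8: union(7, 3) -> merged; set of 7 now {3, 4, 5, 7, 8}
Step 9: union(9, 6) -> merged; set of 9 now {6, 9, 13}
Step 10: union(13, 2) -> merged; set of 13 now {2, 6, 9, 13}
Step 11: union(11, 0) -> merged; set of 11 now {0, 10, 11, 12, 14}
Step 12: union(4, 5) -> already same set; set of 4 now {3, 4, 5, 7, 8}
Step 13: union(0, 5) -> merged; set of 0 now {0, 3, 4, 5, 7, 8, 10, 11, 12, 14}
Step 14: union(3, 2) -> merged; set of 3 now {0, 2, 3, 4, 5, 6, 7, 8, 9, 10, 11, 12, 13, 14}
Step 15: union(8, 9) -> already same set; set of 8 now {0, 2, 3, 4, 5, 6, 7, 8, 9, 10, 11, 12, 13, 14}
Step 16: union(0, 13) -> already same set; set of 0 now {0, 2, 3, 4, 5, 6, 7, 8, 9, 10, 11, 12, 13, 14}
Step 17: union(7, 10) -> already same set; set of 7 now {0, 2, 3, 4, 5, 6, 7, 8, 9, 10, 11, 12, 13, 14}
Set of 2: {0, 2, 3, 4, 5, 6, 7, 8, 9, 10, 11, 12, 13, 14}; 5 is a member.

Answer: yes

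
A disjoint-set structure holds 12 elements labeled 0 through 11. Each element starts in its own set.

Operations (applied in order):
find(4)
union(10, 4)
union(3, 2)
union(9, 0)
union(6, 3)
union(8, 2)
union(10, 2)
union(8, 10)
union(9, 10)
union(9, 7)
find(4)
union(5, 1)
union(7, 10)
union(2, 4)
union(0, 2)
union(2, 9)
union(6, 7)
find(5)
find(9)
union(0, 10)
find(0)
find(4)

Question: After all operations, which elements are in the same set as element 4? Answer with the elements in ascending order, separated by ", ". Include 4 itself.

Step 1: find(4) -> no change; set of 4 is {4}
Step 2: union(10, 4) -> merged; set of 10 now {4, 10}
Step 3: union(3, 2) -> merged; set of 3 now {2, 3}
Step 4: union(9, 0) -> merged; set of 9 now {0, 9}
Step 5: union(6, 3) -> merged; set of 6 now {2, 3, 6}
Step 6: union(8, 2) -> merged; set of 8 now {2, 3, 6, 8}
Step 7: union(10, 2) -> merged; set of 10 now {2, 3, 4, 6, 8, 10}
Step 8: union(8, 10) -> already same set; set of 8 now {2, 3, 4, 6, 8, 10}
Step 9: union(9, 10) -> merged; set of 9 now {0, 2, 3, 4, 6, 8, 9, 10}
Step 10: union(9, 7) -> merged; set of 9 now {0, 2, 3, 4, 6, 7, 8, 9, 10}
Step 11: find(4) -> no change; set of 4 is {0, 2, 3, 4, 6, 7, 8, 9, 10}
Step 12: union(5, 1) -> merged; set of 5 now {1, 5}
Step 13: union(7, 10) -> already same set; set of 7 now {0, 2, 3, 4, 6, 7, 8, 9, 10}
Step 14: union(2, 4) -> already same set; set of 2 now {0, 2, 3, 4, 6, 7, 8, 9, 10}
Step 15: union(0, 2) -> already same set; set of 0 now {0, 2, 3, 4, 6, 7, 8, 9, 10}
Step 16: union(2, 9) -> already same set; set of 2 now {0, 2, 3, 4, 6, 7, 8, 9, 10}
Step 17: union(6, 7) -> already same set; set of 6 now {0, 2, 3, 4, 6, 7, 8, 9, 10}
Step 18: find(5) -> no change; set of 5 is {1, 5}
Step 19: find(9) -> no change; set of 9 is {0, 2, 3, 4, 6, 7, 8, 9, 10}
Step 20: union(0, 10) -> already same set; set of 0 now {0, 2, 3, 4, 6, 7, 8, 9, 10}
Step 21: find(0) -> no change; set of 0 is {0, 2, 3, 4, 6, 7, 8, 9, 10}
Step 22: find(4) -> no change; set of 4 is {0, 2, 3, 4, 6, 7, 8, 9, 10}
Component of 4: {0, 2, 3, 4, 6, 7, 8, 9, 10}

Answer: 0, 2, 3, 4, 6, 7, 8, 9, 10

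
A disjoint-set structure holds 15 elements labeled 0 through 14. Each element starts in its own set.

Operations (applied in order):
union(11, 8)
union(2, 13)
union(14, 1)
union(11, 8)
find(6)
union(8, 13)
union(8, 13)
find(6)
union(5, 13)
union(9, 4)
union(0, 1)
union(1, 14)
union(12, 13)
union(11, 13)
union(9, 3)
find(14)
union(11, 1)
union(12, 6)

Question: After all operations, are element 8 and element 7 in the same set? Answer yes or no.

Answer: no

Derivation:
Step 1: union(11, 8) -> merged; set of 11 now {8, 11}
Step 2: union(2, 13) -> merged; set of 2 now {2, 13}
Step 3: union(14, 1) -> merged; set of 14 now {1, 14}
Step 4: union(11, 8) -> already same set; set of 11 now {8, 11}
Step 5: find(6) -> no change; set of 6 is {6}
Step 6: union(8, 13) -> merged; set of 8 now {2, 8, 11, 13}
Step 7: union(8, 13) -> already same set; set of 8 now {2, 8, 11, 13}
Step 8: find(6) -> no change; set of 6 is {6}
Step 9: union(5, 13) -> merged; set of 5 now {2, 5, 8, 11, 13}
Step 10: union(9, 4) -> merged; set of 9 now {4, 9}
Step 11: union(0, 1) -> merged; set of 0 now {0, 1, 14}
Step 12: union(1, 14) -> already same set; set of 1 now {0, 1, 14}
Step 13: union(12, 13) -> merged; set of 12 now {2, 5, 8, 11, 12, 13}
Step 14: union(11, 13) -> already same set; set of 11 now {2, 5, 8, 11, 12, 13}
Step 15: union(9, 3) -> merged; set of 9 now {3, 4, 9}
Step 16: find(14) -> no change; set of 14 is {0, 1, 14}
Step 17: union(11, 1) -> merged; set of 11 now {0, 1, 2, 5, 8, 11, 12, 13, 14}
Step 18: union(12, 6) -> merged; set of 12 now {0, 1, 2, 5, 6, 8, 11, 12, 13, 14}
Set of 8: {0, 1, 2, 5, 6, 8, 11, 12, 13, 14}; 7 is not a member.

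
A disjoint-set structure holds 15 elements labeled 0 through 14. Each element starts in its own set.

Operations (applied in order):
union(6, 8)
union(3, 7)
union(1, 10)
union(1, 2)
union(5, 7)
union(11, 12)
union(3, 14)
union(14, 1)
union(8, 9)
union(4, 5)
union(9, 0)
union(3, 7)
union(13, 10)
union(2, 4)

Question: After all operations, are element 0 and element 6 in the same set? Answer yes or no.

Answer: yes

Derivation:
Step 1: union(6, 8) -> merged; set of 6 now {6, 8}
Step 2: union(3, 7) -> merged; set of 3 now {3, 7}
Step 3: union(1, 10) -> merged; set of 1 now {1, 10}
Step 4: union(1, 2) -> merged; set of 1 now {1, 2, 10}
Step 5: union(5, 7) -> merged; set of 5 now {3, 5, 7}
Step 6: union(11, 12) -> merged; set of 11 now {11, 12}
Step 7: union(3, 14) -> merged; set of 3 now {3, 5, 7, 14}
Step 8: union(14, 1) -> merged; set of 14 now {1, 2, 3, 5, 7, 10, 14}
Step 9: union(8, 9) -> merged; set of 8 now {6, 8, 9}
Step 10: union(4, 5) -> merged; set of 4 now {1, 2, 3, 4, 5, 7, 10, 14}
Step 11: union(9, 0) -> merged; set of 9 now {0, 6, 8, 9}
Step 12: union(3, 7) -> already same set; set of 3 now {1, 2, 3, 4, 5, 7, 10, 14}
Step 13: union(13, 10) -> merged; set of 13 now {1, 2, 3, 4, 5, 7, 10, 13, 14}
Step 14: union(2, 4) -> already same set; set of 2 now {1, 2, 3, 4, 5, 7, 10, 13, 14}
Set of 0: {0, 6, 8, 9}; 6 is a member.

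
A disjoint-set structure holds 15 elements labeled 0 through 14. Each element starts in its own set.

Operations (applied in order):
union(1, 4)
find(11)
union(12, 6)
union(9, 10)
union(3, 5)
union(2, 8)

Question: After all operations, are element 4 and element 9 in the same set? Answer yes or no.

Answer: no

Derivation:
Step 1: union(1, 4) -> merged; set of 1 now {1, 4}
Step 2: find(11) -> no change; set of 11 is {11}
Step 3: union(12, 6) -> merged; set of 12 now {6, 12}
Step 4: union(9, 10) -> merged; set of 9 now {9, 10}
Step 5: union(3, 5) -> merged; set of 3 now {3, 5}
Step 6: union(2, 8) -> merged; set of 2 now {2, 8}
Set of 4: {1, 4}; 9 is not a member.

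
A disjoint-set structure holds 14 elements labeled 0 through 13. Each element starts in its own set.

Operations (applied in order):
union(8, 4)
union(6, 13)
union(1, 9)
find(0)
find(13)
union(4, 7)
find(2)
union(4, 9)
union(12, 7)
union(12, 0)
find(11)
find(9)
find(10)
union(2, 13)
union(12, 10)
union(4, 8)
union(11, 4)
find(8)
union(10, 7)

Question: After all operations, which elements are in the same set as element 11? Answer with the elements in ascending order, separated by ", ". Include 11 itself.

Step 1: union(8, 4) -> merged; set of 8 now {4, 8}
Step 2: union(6, 13) -> merged; set of 6 now {6, 13}
Step 3: union(1, 9) -> merged; set of 1 now {1, 9}
Step 4: find(0) -> no change; set of 0 is {0}
Step 5: find(13) -> no change; set of 13 is {6, 13}
Step 6: union(4, 7) -> merged; set of 4 now {4, 7, 8}
Step 7: find(2) -> no change; set of 2 is {2}
Step 8: union(4, 9) -> merged; set of 4 now {1, 4, 7, 8, 9}
Step 9: union(12, 7) -> merged; set of 12 now {1, 4, 7, 8, 9, 12}
Step 10: union(12, 0) -> merged; set of 12 now {0, 1, 4, 7, 8, 9, 12}
Step 11: find(11) -> no change; set of 11 is {11}
Step 12: find(9) -> no change; set of 9 is {0, 1, 4, 7, 8, 9, 12}
Step 13: find(10) -> no change; set of 10 is {10}
Step 14: union(2, 13) -> merged; set of 2 now {2, 6, 13}
Step 15: union(12, 10) -> merged; set of 12 now {0, 1, 4, 7, 8, 9, 10, 12}
Step 16: union(4, 8) -> already same set; set of 4 now {0, 1, 4, 7, 8, 9, 10, 12}
Step 17: union(11, 4) -> merged; set of 11 now {0, 1, 4, 7, 8, 9, 10, 11, 12}
Step 18: find(8) -> no change; set of 8 is {0, 1, 4, 7, 8, 9, 10, 11, 12}
Step 19: union(10, 7) -> already same set; set of 10 now {0, 1, 4, 7, 8, 9, 10, 11, 12}
Component of 11: {0, 1, 4, 7, 8, 9, 10, 11, 12}

Answer: 0, 1, 4, 7, 8, 9, 10, 11, 12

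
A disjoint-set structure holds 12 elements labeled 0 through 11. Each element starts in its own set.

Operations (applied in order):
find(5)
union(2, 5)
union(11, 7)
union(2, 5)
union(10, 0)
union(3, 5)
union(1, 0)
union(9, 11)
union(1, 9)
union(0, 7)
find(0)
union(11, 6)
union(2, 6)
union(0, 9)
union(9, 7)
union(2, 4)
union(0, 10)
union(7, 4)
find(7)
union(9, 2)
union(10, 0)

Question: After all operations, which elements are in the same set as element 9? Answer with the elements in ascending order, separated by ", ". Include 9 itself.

Answer: 0, 1, 2, 3, 4, 5, 6, 7, 9, 10, 11

Derivation:
Step 1: find(5) -> no change; set of 5 is {5}
Step 2: union(2, 5) -> merged; set of 2 now {2, 5}
Step 3: union(11, 7) -> merged; set of 11 now {7, 11}
Step 4: union(2, 5) -> already same set; set of 2 now {2, 5}
Step 5: union(10, 0) -> merged; set of 10 now {0, 10}
Step 6: union(3, 5) -> merged; set of 3 now {2, 3, 5}
Step 7: union(1, 0) -> merged; set of 1 now {0, 1, 10}
Step 8: union(9, 11) -> merged; set of 9 now {7, 9, 11}
Step 9: union(1, 9) -> merged; set of 1 now {0, 1, 7, 9, 10, 11}
Step 10: union(0, 7) -> already same set; set of 0 now {0, 1, 7, 9, 10, 11}
Step 11: find(0) -> no change; set of 0 is {0, 1, 7, 9, 10, 11}
Step 12: union(11, 6) -> merged; set of 11 now {0, 1, 6, 7, 9, 10, 11}
Step 13: union(2, 6) -> merged; set of 2 now {0, 1, 2, 3, 5, 6, 7, 9, 10, 11}
Step 14: union(0, 9) -> already same set; set of 0 now {0, 1, 2, 3, 5, 6, 7, 9, 10, 11}
Step 15: union(9, 7) -> already same set; set of 9 now {0, 1, 2, 3, 5, 6, 7, 9, 10, 11}
Step 16: union(2, 4) -> merged; set of 2 now {0, 1, 2, 3, 4, 5, 6, 7, 9, 10, 11}
Step 17: union(0, 10) -> already same set; set of 0 now {0, 1, 2, 3, 4, 5, 6, 7, 9, 10, 11}
Step 18: union(7, 4) -> already same set; set of 7 now {0, 1, 2, 3, 4, 5, 6, 7, 9, 10, 11}
Step 19: find(7) -> no change; set of 7 is {0, 1, 2, 3, 4, 5, 6, 7, 9, 10, 11}
Step 20: union(9, 2) -> already same set; set of 9 now {0, 1, 2, 3, 4, 5, 6, 7, 9, 10, 11}
Step 21: union(10, 0) -> already same set; set of 10 now {0, 1, 2, 3, 4, 5, 6, 7, 9, 10, 11}
Component of 9: {0, 1, 2, 3, 4, 5, 6, 7, 9, 10, 11}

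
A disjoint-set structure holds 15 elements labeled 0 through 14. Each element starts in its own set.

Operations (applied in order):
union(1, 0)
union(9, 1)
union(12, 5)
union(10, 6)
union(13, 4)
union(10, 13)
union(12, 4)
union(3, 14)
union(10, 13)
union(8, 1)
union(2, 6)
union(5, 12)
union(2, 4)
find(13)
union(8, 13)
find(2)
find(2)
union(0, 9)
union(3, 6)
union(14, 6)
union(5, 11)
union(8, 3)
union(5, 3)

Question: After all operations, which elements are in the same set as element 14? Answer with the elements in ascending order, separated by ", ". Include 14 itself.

Step 1: union(1, 0) -> merged; set of 1 now {0, 1}
Step 2: union(9, 1) -> merged; set of 9 now {0, 1, 9}
Step 3: union(12, 5) -> merged; set of 12 now {5, 12}
Step 4: union(10, 6) -> merged; set of 10 now {6, 10}
Step 5: union(13, 4) -> merged; set of 13 now {4, 13}
Step 6: union(10, 13) -> merged; set of 10 now {4, 6, 10, 13}
Step 7: union(12, 4) -> merged; set of 12 now {4, 5, 6, 10, 12, 13}
Step 8: union(3, 14) -> merged; set of 3 now {3, 14}
Step 9: union(10, 13) -> already same set; set of 10 now {4, 5, 6, 10, 12, 13}
Step 10: union(8, 1) -> merged; set of 8 now {0, 1, 8, 9}
Step 11: union(2, 6) -> merged; set of 2 now {2, 4, 5, 6, 10, 12, 13}
Step 12: union(5, 12) -> already same set; set of 5 now {2, 4, 5, 6, 10, 12, 13}
Step 13: union(2, 4) -> already same set; set of 2 now {2, 4, 5, 6, 10, 12, 13}
Step 14: find(13) -> no change; set of 13 is {2, 4, 5, 6, 10, 12, 13}
Step 15: union(8, 13) -> merged; set of 8 now {0, 1, 2, 4, 5, 6, 8, 9, 10, 12, 13}
Step 16: find(2) -> no change; set of 2 is {0, 1, 2, 4, 5, 6, 8, 9, 10, 12, 13}
Step 17: find(2) -> no change; set of 2 is {0, 1, 2, 4, 5, 6, 8, 9, 10, 12, 13}
Step 18: union(0, 9) -> already same set; set of 0 now {0, 1, 2, 4, 5, 6, 8, 9, 10, 12, 13}
Step 19: union(3, 6) -> merged; set of 3 now {0, 1, 2, 3, 4, 5, 6, 8, 9, 10, 12, 13, 14}
Step 20: union(14, 6) -> already same set; set of 14 now {0, 1, 2, 3, 4, 5, 6, 8, 9, 10, 12, 13, 14}
Step 21: union(5, 11) -> merged; set of 5 now {0, 1, 2, 3, 4, 5, 6, 8, 9, 10, 11, 12, 13, 14}
Step 22: union(8, 3) -> already same set; set of 8 now {0, 1, 2, 3, 4, 5, 6, 8, 9, 10, 11, 12, 13, 14}
Step 23: union(5, 3) -> already same set; set of 5 now {0, 1, 2, 3, 4, 5, 6, 8, 9, 10, 11, 12, 13, 14}
Component of 14: {0, 1, 2, 3, 4, 5, 6, 8, 9, 10, 11, 12, 13, 14}

Answer: 0, 1, 2, 3, 4, 5, 6, 8, 9, 10, 11, 12, 13, 14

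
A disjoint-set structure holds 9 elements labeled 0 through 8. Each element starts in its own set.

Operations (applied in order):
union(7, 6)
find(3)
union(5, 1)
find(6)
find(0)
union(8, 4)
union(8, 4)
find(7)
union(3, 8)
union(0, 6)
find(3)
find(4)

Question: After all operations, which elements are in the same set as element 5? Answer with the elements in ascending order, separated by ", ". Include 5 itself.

Step 1: union(7, 6) -> merged; set of 7 now {6, 7}
Step 2: find(3) -> no change; set of 3 is {3}
Step 3: union(5, 1) -> merged; set of 5 now {1, 5}
Step 4: find(6) -> no change; set of 6 is {6, 7}
Step 5: find(0) -> no change; set of 0 is {0}
Step 6: union(8, 4) -> merged; set of 8 now {4, 8}
Step 7: union(8, 4) -> already same set; set of 8 now {4, 8}
Step 8: find(7) -> no change; set of 7 is {6, 7}
Step 9: union(3, 8) -> merged; set of 3 now {3, 4, 8}
Step 10: union(0, 6) -> merged; set of 0 now {0, 6, 7}
Step 11: find(3) -> no change; set of 3 is {3, 4, 8}
Step 12: find(4) -> no change; set of 4 is {3, 4, 8}
Component of 5: {1, 5}

Answer: 1, 5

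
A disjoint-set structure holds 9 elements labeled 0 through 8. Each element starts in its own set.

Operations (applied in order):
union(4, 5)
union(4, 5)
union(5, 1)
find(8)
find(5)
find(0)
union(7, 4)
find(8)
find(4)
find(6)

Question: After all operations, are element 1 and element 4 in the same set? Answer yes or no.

Step 1: union(4, 5) -> merged; set of 4 now {4, 5}
Step 2: union(4, 5) -> already same set; set of 4 now {4, 5}
Step 3: union(5, 1) -> merged; set of 5 now {1, 4, 5}
Step 4: find(8) -> no change; set of 8 is {8}
Step 5: find(5) -> no change; set of 5 is {1, 4, 5}
Step 6: find(0) -> no change; set of 0 is {0}
Step 7: union(7, 4) -> merged; set of 7 now {1, 4, 5, 7}
Step 8: find(8) -> no change; set of 8 is {8}
Step 9: find(4) -> no change; set of 4 is {1, 4, 5, 7}
Step 10: find(6) -> no change; set of 6 is {6}
Set of 1: {1, 4, 5, 7}; 4 is a member.

Answer: yes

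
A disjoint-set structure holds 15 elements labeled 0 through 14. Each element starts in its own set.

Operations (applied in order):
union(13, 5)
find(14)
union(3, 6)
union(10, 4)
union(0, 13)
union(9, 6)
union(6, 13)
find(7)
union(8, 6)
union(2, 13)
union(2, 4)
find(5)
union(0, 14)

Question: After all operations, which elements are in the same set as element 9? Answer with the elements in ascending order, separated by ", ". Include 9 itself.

Step 1: union(13, 5) -> merged; set of 13 now {5, 13}
Step 2: find(14) -> no change; set of 14 is {14}
Step 3: union(3, 6) -> merged; set of 3 now {3, 6}
Step 4: union(10, 4) -> merged; set of 10 now {4, 10}
Step 5: union(0, 13) -> merged; set of 0 now {0, 5, 13}
Step 6: union(9, 6) -> merged; set of 9 now {3, 6, 9}
Step 7: union(6, 13) -> merged; set of 6 now {0, 3, 5, 6, 9, 13}
Step 8: find(7) -> no change; set of 7 is {7}
Step 9: union(8, 6) -> merged; set of 8 now {0, 3, 5, 6, 8, 9, 13}
Step 10: union(2, 13) -> merged; set of 2 now {0, 2, 3, 5, 6, 8, 9, 13}
Step 11: union(2, 4) -> merged; set of 2 now {0, 2, 3, 4, 5, 6, 8, 9, 10, 13}
Step 12: find(5) -> no change; set of 5 is {0, 2, 3, 4, 5, 6, 8, 9, 10, 13}
Step 13: union(0, 14) -> merged; set of 0 now {0, 2, 3, 4, 5, 6, 8, 9, 10, 13, 14}
Component of 9: {0, 2, 3, 4, 5, 6, 8, 9, 10, 13, 14}

Answer: 0, 2, 3, 4, 5, 6, 8, 9, 10, 13, 14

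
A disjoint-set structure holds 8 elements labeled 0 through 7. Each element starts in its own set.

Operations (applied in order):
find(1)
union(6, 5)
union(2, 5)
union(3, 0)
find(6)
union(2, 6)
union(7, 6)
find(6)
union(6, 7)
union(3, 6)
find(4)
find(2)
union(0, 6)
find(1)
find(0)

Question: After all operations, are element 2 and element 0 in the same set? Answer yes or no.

Answer: yes

Derivation:
Step 1: find(1) -> no change; set of 1 is {1}
Step 2: union(6, 5) -> merged; set of 6 now {5, 6}
Step 3: union(2, 5) -> merged; set of 2 now {2, 5, 6}
Step 4: union(3, 0) -> merged; set of 3 now {0, 3}
Step 5: find(6) -> no change; set of 6 is {2, 5, 6}
Step 6: union(2, 6) -> already same set; set of 2 now {2, 5, 6}
Step 7: union(7, 6) -> merged; set of 7 now {2, 5, 6, 7}
Step 8: find(6) -> no change; set of 6 is {2, 5, 6, 7}
Step 9: union(6, 7) -> already same set; set of 6 now {2, 5, 6, 7}
Step 10: union(3, 6) -> merged; set of 3 now {0, 2, 3, 5, 6, 7}
Step 11: find(4) -> no change; set of 4 is {4}
Step 12: find(2) -> no change; set of 2 is {0, 2, 3, 5, 6, 7}
Step 13: union(0, 6) -> already same set; set of 0 now {0, 2, 3, 5, 6, 7}
Step 14: find(1) -> no change; set of 1 is {1}
Step 15: find(0) -> no change; set of 0 is {0, 2, 3, 5, 6, 7}
Set of 2: {0, 2, 3, 5, 6, 7}; 0 is a member.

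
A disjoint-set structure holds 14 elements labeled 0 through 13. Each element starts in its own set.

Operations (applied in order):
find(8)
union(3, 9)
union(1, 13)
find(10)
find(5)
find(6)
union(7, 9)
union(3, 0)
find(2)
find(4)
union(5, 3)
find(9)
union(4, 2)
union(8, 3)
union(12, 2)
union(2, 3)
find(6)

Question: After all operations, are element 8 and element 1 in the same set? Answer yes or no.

Step 1: find(8) -> no change; set of 8 is {8}
Step 2: union(3, 9) -> merged; set of 3 now {3, 9}
Step 3: union(1, 13) -> merged; set of 1 now {1, 13}
Step 4: find(10) -> no change; set of 10 is {10}
Step 5: find(5) -> no change; set of 5 is {5}
Step 6: find(6) -> no change; set of 6 is {6}
Step 7: union(7, 9) -> merged; set of 7 now {3, 7, 9}
Step 8: union(3, 0) -> merged; set of 3 now {0, 3, 7, 9}
Step 9: find(2) -> no change; set of 2 is {2}
Step 10: find(4) -> no change; set of 4 is {4}
Step 11: union(5, 3) -> merged; set of 5 now {0, 3, 5, 7, 9}
Step 12: find(9) -> no change; set of 9 is {0, 3, 5, 7, 9}
Step 13: union(4, 2) -> merged; set of 4 now {2, 4}
Step 14: union(8, 3) -> merged; set of 8 now {0, 3, 5, 7, 8, 9}
Step 15: union(12, 2) -> merged; set of 12 now {2, 4, 12}
Step 16: union(2, 3) -> merged; set of 2 now {0, 2, 3, 4, 5, 7, 8, 9, 12}
Step 17: find(6) -> no change; set of 6 is {6}
Set of 8: {0, 2, 3, 4, 5, 7, 8, 9, 12}; 1 is not a member.

Answer: no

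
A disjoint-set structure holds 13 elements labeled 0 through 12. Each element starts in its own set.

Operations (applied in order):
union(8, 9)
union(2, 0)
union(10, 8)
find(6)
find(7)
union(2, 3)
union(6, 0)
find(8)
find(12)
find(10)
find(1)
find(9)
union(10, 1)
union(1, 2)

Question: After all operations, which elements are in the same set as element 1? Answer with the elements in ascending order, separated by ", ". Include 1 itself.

Answer: 0, 1, 2, 3, 6, 8, 9, 10

Derivation:
Step 1: union(8, 9) -> merged; set of 8 now {8, 9}
Step 2: union(2, 0) -> merged; set of 2 now {0, 2}
Step 3: union(10, 8) -> merged; set of 10 now {8, 9, 10}
Step 4: find(6) -> no change; set of 6 is {6}
Step 5: find(7) -> no change; set of 7 is {7}
Step 6: union(2, 3) -> merged; set of 2 now {0, 2, 3}
Step 7: union(6, 0) -> merged; set of 6 now {0, 2, 3, 6}
Step 8: find(8) -> no change; set of 8 is {8, 9, 10}
Step 9: find(12) -> no change; set of 12 is {12}
Step 10: find(10) -> no change; set of 10 is {8, 9, 10}
Step 11: find(1) -> no change; set of 1 is {1}
Step 12: find(9) -> no change; set of 9 is {8, 9, 10}
Step 13: union(10, 1) -> merged; set of 10 now {1, 8, 9, 10}
Step 14: union(1, 2) -> merged; set of 1 now {0, 1, 2, 3, 6, 8, 9, 10}
Component of 1: {0, 1, 2, 3, 6, 8, 9, 10}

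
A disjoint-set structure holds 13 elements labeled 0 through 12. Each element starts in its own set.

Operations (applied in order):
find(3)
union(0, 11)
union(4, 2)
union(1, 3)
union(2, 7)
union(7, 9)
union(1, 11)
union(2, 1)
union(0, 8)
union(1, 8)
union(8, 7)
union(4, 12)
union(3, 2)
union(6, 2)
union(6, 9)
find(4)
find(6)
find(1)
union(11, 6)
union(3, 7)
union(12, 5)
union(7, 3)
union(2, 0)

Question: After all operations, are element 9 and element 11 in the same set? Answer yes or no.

Answer: yes

Derivation:
Step 1: find(3) -> no change; set of 3 is {3}
Step 2: union(0, 11) -> merged; set of 0 now {0, 11}
Step 3: union(4, 2) -> merged; set of 4 now {2, 4}
Step 4: union(1, 3) -> merged; set of 1 now {1, 3}
Step 5: union(2, 7) -> merged; set of 2 now {2, 4, 7}
Step 6: union(7, 9) -> merged; set of 7 now {2, 4, 7, 9}
Step 7: union(1, 11) -> merged; set of 1 now {0, 1, 3, 11}
Step 8: union(2, 1) -> merged; set of 2 now {0, 1, 2, 3, 4, 7, 9, 11}
Step 9: union(0, 8) -> merged; set of 0 now {0, 1, 2, 3, 4, 7, 8, 9, 11}
Step 10: union(1, 8) -> already same set; set of 1 now {0, 1, 2, 3, 4, 7, 8, 9, 11}
Step 11: union(8, 7) -> already same set; set of 8 now {0, 1, 2, 3, 4, 7, 8, 9, 11}
Step 12: union(4, 12) -> merged; set of 4 now {0, 1, 2, 3, 4, 7, 8, 9, 11, 12}
Step 13: union(3, 2) -> already same set; set of 3 now {0, 1, 2, 3, 4, 7, 8, 9, 11, 12}
Step 14: union(6, 2) -> merged; set of 6 now {0, 1, 2, 3, 4, 6, 7, 8, 9, 11, 12}
Step 15: union(6, 9) -> already same set; set of 6 now {0, 1, 2, 3, 4, 6, 7, 8, 9, 11, 12}
Step 16: find(4) -> no change; set of 4 is {0, 1, 2, 3, 4, 6, 7, 8, 9, 11, 12}
Step 17: find(6) -> no change; set of 6 is {0, 1, 2, 3, 4, 6, 7, 8, 9, 11, 12}
Step 18: find(1) -> no change; set of 1 is {0, 1, 2, 3, 4, 6, 7, 8, 9, 11, 12}
Step 19: union(11, 6) -> already same set; set of 11 now {0, 1, 2, 3, 4, 6, 7, 8, 9, 11, 12}
Step 20: union(3, 7) -> already same set; set of 3 now {0, 1, 2, 3, 4, 6, 7, 8, 9, 11, 12}
Step 21: union(12, 5) -> merged; set of 12 now {0, 1, 2, 3, 4, 5, 6, 7, 8, 9, 11, 12}
Step 22: union(7, 3) -> already same set; set of 7 now {0, 1, 2, 3, 4, 5, 6, 7, 8, 9, 11, 12}
Step 23: union(2, 0) -> already same set; set of 2 now {0, 1, 2, 3, 4, 5, 6, 7, 8, 9, 11, 12}
Set of 9: {0, 1, 2, 3, 4, 5, 6, 7, 8, 9, 11, 12}; 11 is a member.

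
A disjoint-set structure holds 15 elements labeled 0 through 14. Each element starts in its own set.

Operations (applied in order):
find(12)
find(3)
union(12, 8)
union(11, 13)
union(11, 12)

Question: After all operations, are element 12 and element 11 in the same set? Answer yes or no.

Step 1: find(12) -> no change; set of 12 is {12}
Step 2: find(3) -> no change; set of 3 is {3}
Step 3: union(12, 8) -> merged; set of 12 now {8, 12}
Step 4: union(11, 13) -> merged; set of 11 now {11, 13}
Step 5: union(11, 12) -> merged; set of 11 now {8, 11, 12, 13}
Set of 12: {8, 11, 12, 13}; 11 is a member.

Answer: yes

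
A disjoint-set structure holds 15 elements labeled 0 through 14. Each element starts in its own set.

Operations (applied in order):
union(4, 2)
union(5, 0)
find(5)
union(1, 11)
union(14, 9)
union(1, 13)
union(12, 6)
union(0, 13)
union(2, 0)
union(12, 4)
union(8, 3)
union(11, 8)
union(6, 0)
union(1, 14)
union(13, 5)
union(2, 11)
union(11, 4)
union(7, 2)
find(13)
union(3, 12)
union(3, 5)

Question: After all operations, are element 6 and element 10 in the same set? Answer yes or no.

Step 1: union(4, 2) -> merged; set of 4 now {2, 4}
Step 2: union(5, 0) -> merged; set of 5 now {0, 5}
Step 3: find(5) -> no change; set of 5 is {0, 5}
Step 4: union(1, 11) -> merged; set of 1 now {1, 11}
Step 5: union(14, 9) -> merged; set of 14 now {9, 14}
Step 6: union(1, 13) -> merged; set of 1 now {1, 11, 13}
Step 7: union(12, 6) -> merged; set of 12 now {6, 12}
Step 8: union(0, 13) -> merged; set of 0 now {0, 1, 5, 11, 13}
Step 9: union(2, 0) -> merged; set of 2 now {0, 1, 2, 4, 5, 11, 13}
Step 10: union(12, 4) -> merged; set of 12 now {0, 1, 2, 4, 5, 6, 11, 12, 13}
Step 11: union(8, 3) -> merged; set of 8 now {3, 8}
Step 12: union(11, 8) -> merged; set of 11 now {0, 1, 2, 3, 4, 5, 6, 8, 11, 12, 13}
Step 13: union(6, 0) -> already same set; set of 6 now {0, 1, 2, 3, 4, 5, 6, 8, 11, 12, 13}
Step 14: union(1, 14) -> merged; set of 1 now {0, 1, 2, 3, 4, 5, 6, 8, 9, 11, 12, 13, 14}
Step 15: union(13, 5) -> already same set; set of 13 now {0, 1, 2, 3, 4, 5, 6, 8, 9, 11, 12, 13, 14}
Step 16: union(2, 11) -> already same set; set of 2 now {0, 1, 2, 3, 4, 5, 6, 8, 9, 11, 12, 13, 14}
Step 17: union(11, 4) -> already same set; set of 11 now {0, 1, 2, 3, 4, 5, 6, 8, 9, 11, 12, 13, 14}
Step 18: union(7, 2) -> merged; set of 7 now {0, 1, 2, 3, 4, 5, 6, 7, 8, 9, 11, 12, 13, 14}
Step 19: find(13) -> no change; set of 13 is {0, 1, 2, 3, 4, 5, 6, 7, 8, 9, 11, 12, 13, 14}
Step 20: union(3, 12) -> already same set; set of 3 now {0, 1, 2, 3, 4, 5, 6, 7, 8, 9, 11, 12, 13, 14}
Step 21: union(3, 5) -> already same set; set of 3 now {0, 1, 2, 3, 4, 5, 6, 7, 8, 9, 11, 12, 13, 14}
Set of 6: {0, 1, 2, 3, 4, 5, 6, 7, 8, 9, 11, 12, 13, 14}; 10 is not a member.

Answer: no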